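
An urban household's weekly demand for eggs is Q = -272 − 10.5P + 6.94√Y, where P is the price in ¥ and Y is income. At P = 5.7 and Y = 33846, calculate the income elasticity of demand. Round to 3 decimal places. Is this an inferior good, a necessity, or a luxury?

At P = 5.7, Y = 33846: Q = 944.921.
Holding P constant, ∂Q/∂Y = 6.94/(2√Y) = 0.0188615.
η_Y = (∂Q/∂Y)·(Y/Q) = 0.0188615 × (33846/944.921) = 0.676.
Since 0 < η < 1, this is a necessity.

0.676 (necessity)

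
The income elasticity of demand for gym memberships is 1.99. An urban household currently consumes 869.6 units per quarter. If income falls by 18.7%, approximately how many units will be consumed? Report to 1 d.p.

546.0

%ΔQ ≈ η × %ΔI = 1.99 × (-18.7%) = -37.213%.
New Q ≈ 869.6 × (1 − 0.37213) = 546.0.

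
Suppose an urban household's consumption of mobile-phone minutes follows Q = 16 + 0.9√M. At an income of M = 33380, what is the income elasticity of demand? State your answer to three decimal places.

0.456

At M = 33380: Q = 180.432.
dQ/dM = 0.9/(2√M) = 0.00246303 at this income.
η = (dQ/dM)·(M/Q) = 0.00246303 × (33380/180.432) = 0.456.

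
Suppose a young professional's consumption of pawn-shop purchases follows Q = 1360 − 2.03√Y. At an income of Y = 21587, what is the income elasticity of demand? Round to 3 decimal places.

At Y = 21587: Q = 1061.742.
dQ/dY = -2.03/(2√Y) = -0.00690828 at this income.
η = (dQ/dY)·(Y/Q) = -0.00690828 × (21587/1061.742) = -0.140.

-0.140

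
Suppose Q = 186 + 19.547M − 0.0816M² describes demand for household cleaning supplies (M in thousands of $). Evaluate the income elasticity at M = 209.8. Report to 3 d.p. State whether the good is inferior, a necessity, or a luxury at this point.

-4.434 (inferior good)

At M = 209.8: Q = 695.2517.
dQ/dM = 19.547 − 0.1632M = -14.69236.
η = (dQ/dM)·(M/Q) = -14.69236 × (209.8/695.2517) = -4.434.
η < 0 ⇒ inferior good.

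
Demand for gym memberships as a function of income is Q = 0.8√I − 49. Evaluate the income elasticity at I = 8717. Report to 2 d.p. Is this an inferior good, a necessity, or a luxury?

At I = 8717: Q = 25.692.
dQ/dI = 0.8/(2√I) = 0.00428427 at this income.
η = (dQ/dI)·(I/Q) = 0.00428427 × (8717/25.692) = 1.45.
Since η > 1, the good is a luxury.

1.45 (luxury)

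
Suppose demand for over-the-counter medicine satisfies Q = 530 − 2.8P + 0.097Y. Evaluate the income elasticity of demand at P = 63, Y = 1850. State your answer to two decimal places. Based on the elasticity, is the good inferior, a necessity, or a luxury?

At P = 63, Y = 1850: Q = 533.050.
Holding P constant, ∂Q/∂Y = 0.097.
η_Y = (∂Q/∂Y)·(Y/Q) = 0.097 × (1850/533.050) = 0.34.
Since 0 < η < 1, this is a necessity.

0.34 (necessity)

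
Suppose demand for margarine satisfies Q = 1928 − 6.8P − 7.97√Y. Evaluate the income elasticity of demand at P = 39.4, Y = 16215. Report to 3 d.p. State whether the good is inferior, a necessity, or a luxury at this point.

At P = 39.4, Y = 16215: Q = 645.195.
Holding P constant, ∂Q/∂Y = -7.97/(2√Y) = -0.0312946.
η_Y = (∂Q/∂Y)·(Y/Q) = -0.0312946 × (16215/645.195) = -0.786.
Since η < 0, this is an inferior good.

-0.786 (inferior good)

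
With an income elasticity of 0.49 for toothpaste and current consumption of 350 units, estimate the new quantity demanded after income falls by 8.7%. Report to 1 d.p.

%ΔQ ≈ η × %ΔI = 0.49 × (-8.7%) = -4.263%.
New Q ≈ 350 × (1 − 0.04263) = 335.1.

335.1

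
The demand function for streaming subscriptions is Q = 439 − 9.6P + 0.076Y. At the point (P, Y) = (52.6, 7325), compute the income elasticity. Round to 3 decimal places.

1.134

At P = 52.6, Y = 7325: Q = 490.740.
Holding P constant, ∂Q/∂Y = 0.076.
η_Y = (∂Q/∂Y)·(Y/Q) = 0.076 × (7325/490.740) = 1.134.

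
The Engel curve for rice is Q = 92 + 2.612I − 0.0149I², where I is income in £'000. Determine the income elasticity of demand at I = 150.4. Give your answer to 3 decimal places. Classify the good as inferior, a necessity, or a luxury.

At I = 150.4: Q = 147.8044.
dQ/dI = 2.612 − 0.0298I = -1.86992.
η = (dQ/dI)·(I/Q) = -1.86992 × (150.4/147.8044) = -1.903.
η < 0 ⇒ inferior good.

-1.903 (inferior good)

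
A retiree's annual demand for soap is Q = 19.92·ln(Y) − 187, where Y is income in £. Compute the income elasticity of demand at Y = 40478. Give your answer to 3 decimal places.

At Y = 40478: Q = 24.322.
dQ/dY = 19.92/Y = 0.000492119 at this income.
η = (dQ/dY)·(Y/Q) = 0.000492119 × (40478/24.322) = 0.819.

0.819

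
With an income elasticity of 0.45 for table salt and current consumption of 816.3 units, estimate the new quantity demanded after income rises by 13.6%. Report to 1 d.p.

866.3

%ΔQ ≈ η × %ΔI = 0.45 × 13.6% = 6.12%.
New Q ≈ 816.3 × (1 + 0.0612) = 866.3.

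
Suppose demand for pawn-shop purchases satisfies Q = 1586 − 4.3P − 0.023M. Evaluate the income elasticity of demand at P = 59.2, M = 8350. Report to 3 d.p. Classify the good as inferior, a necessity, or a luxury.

-0.169 (inferior good)

At P = 59.2, M = 8350: Q = 1139.390.
Holding P constant, ∂Q/∂M = −0.023.
η_M = (∂Q/∂M)·(M/Q) = -0.023 × (8350/1139.390) = -0.169.
Since η < 0, this is an inferior good.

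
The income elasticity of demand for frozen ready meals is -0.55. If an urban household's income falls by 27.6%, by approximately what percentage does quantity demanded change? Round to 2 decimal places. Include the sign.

15.18%

%ΔQ ≈ η × %ΔI = -0.55 × (-27.6%) = 15.18%.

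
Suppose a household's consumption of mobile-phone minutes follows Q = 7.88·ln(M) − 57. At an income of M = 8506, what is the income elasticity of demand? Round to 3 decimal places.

At M = 8506: Q = 14.302.
dQ/dM = 7.88/M = 0.000926405 at this income.
η = (dQ/dM)·(M/Q) = 0.000926405 × (8506/14.302) = 0.551.

0.551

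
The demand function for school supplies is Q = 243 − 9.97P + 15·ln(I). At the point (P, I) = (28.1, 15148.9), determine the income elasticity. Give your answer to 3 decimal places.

0.140

At P = 28.1, I = 15148.9: Q = 107.228.
Holding P constant, ∂Q/∂I = 15/I = 0.000990171.
η_I = (∂Q/∂I)·(I/Q) = 0.000990171 × (15148.9/107.228) = 0.140.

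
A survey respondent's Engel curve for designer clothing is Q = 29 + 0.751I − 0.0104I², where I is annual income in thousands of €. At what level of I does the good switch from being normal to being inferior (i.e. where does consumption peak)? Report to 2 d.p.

dQ/dI = 0.751 − 0.0208I.
The good is inferior where dQ/dI < 0. Setting dQ/dI = 0 gives I = 0.751 / 0.0208 = 36.11.

36.11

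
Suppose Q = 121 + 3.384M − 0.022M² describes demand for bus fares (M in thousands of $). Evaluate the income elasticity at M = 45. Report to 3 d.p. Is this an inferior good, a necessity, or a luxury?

At M = 45: Q = 228.7300.
dQ/dM = 3.384 − 0.044M = 1.40400.
η = (dQ/dM)·(M/Q) = 1.40400 × (45/228.7300) = 0.276.
0 < η < 1 ⇒ necessity.

0.276 (necessity)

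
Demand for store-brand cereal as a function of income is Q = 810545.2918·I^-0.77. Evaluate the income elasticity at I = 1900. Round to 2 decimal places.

For Q = A·I^β the income elasticity is constant and equal to β.
Here β = -0.77, so η = -0.77.

-0.77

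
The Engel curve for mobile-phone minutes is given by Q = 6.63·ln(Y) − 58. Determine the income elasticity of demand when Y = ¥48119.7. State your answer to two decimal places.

0.49

At Y = 48119.7: Q = 13.481.
dQ/dY = 6.63/Y = 0.000137781 at this income.
η = (dQ/dY)·(Y/Q) = 0.000137781 × (48119.7/13.481) = 0.49.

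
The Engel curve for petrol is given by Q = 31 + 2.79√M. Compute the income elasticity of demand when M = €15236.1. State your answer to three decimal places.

0.459

At M = 15236.1: Q = 375.383.
dQ/dM = 2.79/(2√M) = 0.0113015 at this income.
η = (dQ/dM)·(M/Q) = 0.0113015 × (15236.1/375.383) = 0.459.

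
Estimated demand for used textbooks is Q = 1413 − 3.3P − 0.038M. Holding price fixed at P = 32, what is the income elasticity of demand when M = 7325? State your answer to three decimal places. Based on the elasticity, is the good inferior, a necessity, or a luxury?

At P = 32, M = 7325: Q = 1029.050.
Holding P constant, ∂Q/∂M = −0.038.
η_M = (∂Q/∂M)·(M/Q) = -0.038 × (7325/1029.050) = -0.270.
Since η < 0, this is an inferior good.

-0.270 (inferior good)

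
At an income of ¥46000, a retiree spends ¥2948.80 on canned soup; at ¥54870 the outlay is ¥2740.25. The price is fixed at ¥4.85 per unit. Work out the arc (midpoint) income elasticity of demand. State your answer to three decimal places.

With a constant price, Q₁ = 2948.80/4.85 = 608.000 and Q₂ = 2740.25/4.85 = 565.000 (equivalently, work directly with expenditure since P cancels).
Midpoint %ΔQ = (2740.25 − 2948.80)/2844.53 = -0.07332; midpoint %ΔI = (54870 − 46000)/50435 = 0.17587.
η = -0.07332 / 0.17587 = -0.417.

-0.417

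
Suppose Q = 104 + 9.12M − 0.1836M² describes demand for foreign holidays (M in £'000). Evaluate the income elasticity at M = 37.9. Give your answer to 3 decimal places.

-0.978

At M = 37.9: Q = 185.9231.
dQ/dM = 9.12 − 0.3672M = -4.79688.
η = (dQ/dM)·(M/Q) = -4.79688 × (37.9/185.9231) = -0.978.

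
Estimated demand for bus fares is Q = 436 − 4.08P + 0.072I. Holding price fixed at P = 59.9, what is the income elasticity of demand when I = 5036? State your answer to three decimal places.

At P = 59.9, I = 5036: Q = 554.200.
Holding P constant, ∂Q/∂I = 0.072.
η_I = (∂Q/∂I)·(I/Q) = 0.072 × (5036/554.200) = 0.654.

0.654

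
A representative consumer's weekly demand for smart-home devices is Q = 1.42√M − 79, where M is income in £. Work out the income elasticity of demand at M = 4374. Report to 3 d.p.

At M = 4374: Q = 14.913.
dQ/dM = 1.42/(2√M) = 0.0107354 at this income.
η = (dQ/dM)·(M/Q) = 0.0107354 × (4374/14.913) = 3.149.

3.149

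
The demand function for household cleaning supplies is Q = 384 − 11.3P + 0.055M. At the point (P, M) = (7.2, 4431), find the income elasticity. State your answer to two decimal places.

0.45

At P = 7.2, M = 4431: Q = 546.345.
Holding P constant, ∂Q/∂M = 0.055.
η_M = (∂Q/∂M)·(M/Q) = 0.055 × (4431/546.345) = 0.45.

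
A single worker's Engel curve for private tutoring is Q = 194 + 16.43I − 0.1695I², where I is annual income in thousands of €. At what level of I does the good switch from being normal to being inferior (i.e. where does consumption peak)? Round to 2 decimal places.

dQ/dI = 16.43 − 0.339I.
The good is inferior where dQ/dI < 0. Setting dQ/dI = 0 gives I = 16.43 / 0.339 = 48.47.

48.47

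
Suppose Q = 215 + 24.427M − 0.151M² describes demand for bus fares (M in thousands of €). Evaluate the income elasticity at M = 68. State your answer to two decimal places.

At M = 68: Q = 1177.8120.
dQ/dM = 24.427 − 0.302M = 3.89100.
η = (dQ/dM)·(M/Q) = 3.89100 × (68/1177.8120) = 0.22.

0.22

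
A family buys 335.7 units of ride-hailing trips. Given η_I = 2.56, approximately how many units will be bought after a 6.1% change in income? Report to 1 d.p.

388.1

%ΔQ ≈ η × %ΔI = 2.56 × 6.1% = 15.616%.
New Q ≈ 335.7 × (1 + 0.15616) = 388.1.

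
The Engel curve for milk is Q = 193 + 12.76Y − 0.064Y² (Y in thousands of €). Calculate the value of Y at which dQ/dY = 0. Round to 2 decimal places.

dQ/dY = 12.76 − 0.128Y.
The good is inferior where dQ/dY < 0. Setting dQ/dY = 0 gives Y = 12.76 / 0.128 = 99.69.

99.69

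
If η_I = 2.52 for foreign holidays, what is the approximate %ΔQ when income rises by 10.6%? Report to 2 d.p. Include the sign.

26.71%

%ΔQ ≈ η × %ΔI = 2.52 × 10.6% = 26.71%.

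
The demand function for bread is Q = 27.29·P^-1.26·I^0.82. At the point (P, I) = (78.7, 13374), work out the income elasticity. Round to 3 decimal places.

0.820

For a multiplicative demand Q = A·P^α·I^β, the income elasticity is β everywhere.
Here β = 0.82, so η = 0.820.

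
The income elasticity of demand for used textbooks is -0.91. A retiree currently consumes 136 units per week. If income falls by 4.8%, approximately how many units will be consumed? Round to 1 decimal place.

141.9

%ΔQ ≈ η × %ΔI = -0.91 × (-4.8%) = 4.368%.
New Q ≈ 136 × (1 + 0.04368) = 141.9.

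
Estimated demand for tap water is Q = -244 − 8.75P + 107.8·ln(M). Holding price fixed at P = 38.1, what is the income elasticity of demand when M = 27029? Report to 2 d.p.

0.21

At P = 38.1, M = 27029: Q = 522.688.
Holding P constant, ∂Q/∂M = 107.8/M = 0.00398831.
η_M = (∂Q/∂M)·(M/Q) = 0.00398831 × (27029/522.688) = 0.21.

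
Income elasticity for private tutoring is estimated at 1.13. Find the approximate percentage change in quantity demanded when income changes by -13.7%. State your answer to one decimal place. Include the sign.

%ΔQ ≈ η × %ΔI = 1.13 × (-13.7%) = -15.5%.

-15.5%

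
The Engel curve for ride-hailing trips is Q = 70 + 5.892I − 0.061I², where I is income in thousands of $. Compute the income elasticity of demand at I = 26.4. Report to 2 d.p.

0.39

At I = 26.4: Q = 183.0342.
dQ/dI = 5.892 − 0.122I = 2.67120.
η = (dQ/dI)·(I/Q) = 2.67120 × (26.4/183.0342) = 0.39.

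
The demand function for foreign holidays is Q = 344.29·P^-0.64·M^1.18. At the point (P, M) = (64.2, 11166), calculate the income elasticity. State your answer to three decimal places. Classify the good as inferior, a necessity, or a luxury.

1.180 (luxury)

For a multiplicative demand Q = A·P^α·M^β, the income elasticity is β everywhere.
Here β = 1.18, so η = 1.180.
Since η > 1, this is a luxury.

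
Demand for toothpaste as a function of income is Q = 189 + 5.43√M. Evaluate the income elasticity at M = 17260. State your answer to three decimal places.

At M = 17260: Q = 902.379.
dQ/dM = 5.43/(2√M) = 0.0206657 at this income.
η = (dQ/dM)·(M/Q) = 0.0206657 × (17260/902.379) = 0.395.

0.395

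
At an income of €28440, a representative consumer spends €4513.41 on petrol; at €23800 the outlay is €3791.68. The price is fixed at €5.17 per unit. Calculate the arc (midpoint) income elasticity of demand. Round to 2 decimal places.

With a constant price, Q₁ = 4513.41/5.17 = 873.000 and Q₂ = 3791.68/5.17 = 733.400 (equivalently, work directly with expenditure since P cancels).
Midpoint %ΔQ = (3791.68 − 4513.41)/4152.55 = -0.17380; midpoint %ΔI = (23800 − 28440)/26120 = -0.17764.
η = -0.17380 / -0.17764 = 0.98.

0.98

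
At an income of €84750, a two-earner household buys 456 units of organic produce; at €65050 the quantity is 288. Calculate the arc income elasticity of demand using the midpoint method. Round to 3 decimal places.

1.717

ΔQ = 288 − 456 = -168; midpoint Q̄ = (456 + 288)/2 = 372.
ΔI = 65050 − 84750 = -19700; midpoint Ī = (84750 + 65050)/2 = 74900.
η = (ΔQ/Q̄) ÷ (ΔI/Ī) = (-168/372) ÷ (-19700/74900) = 1.717.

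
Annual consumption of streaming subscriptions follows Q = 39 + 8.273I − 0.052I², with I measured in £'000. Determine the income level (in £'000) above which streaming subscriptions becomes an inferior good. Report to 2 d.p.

dQ/dI = 8.273 − 0.104I.
The good is inferior where dQ/dI < 0. Setting dQ/dI = 0 gives I = 8.273 / 0.104 = 79.55.

79.55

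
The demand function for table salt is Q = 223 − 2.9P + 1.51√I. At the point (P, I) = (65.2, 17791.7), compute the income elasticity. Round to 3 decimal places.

At P = 65.2, I = 17791.7: Q = 235.332.
Holding P constant, ∂Q/∂I = 1.51/(2√I) = 0.00566028.
η_I = (∂Q/∂I)·(I/Q) = 0.00566028 × (17791.7/235.332) = 0.428.

0.428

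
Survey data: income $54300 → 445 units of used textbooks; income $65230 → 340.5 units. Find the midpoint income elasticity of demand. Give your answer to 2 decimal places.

-1.45

ΔQ = 340.5 − 445 = -104.5; midpoint Q̄ = (445 + 340.5)/2 = 392.75.
ΔI = 65230 − 54300 = 10930; midpoint Ī = (54300 + 65230)/2 = 59765.
η = (ΔQ/Q̄) ÷ (ΔI/Ī) = (-104.5/392.75) ÷ (10930/59765) = -1.45.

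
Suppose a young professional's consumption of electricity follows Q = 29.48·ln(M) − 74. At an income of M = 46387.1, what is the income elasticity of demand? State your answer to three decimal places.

0.121

At M = 46387.1: Q = 242.756.
dQ/dM = 29.48/M = 0.000635522 at this income.
η = (dQ/dM)·(M/Q) = 0.000635522 × (46387.1/242.756) = 0.121.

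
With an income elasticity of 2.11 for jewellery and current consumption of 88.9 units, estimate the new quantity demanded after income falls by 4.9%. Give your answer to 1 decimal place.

%ΔQ ≈ η × %ΔI = 2.11 × (-4.9%) = -10.339%.
New Q ≈ 88.9 × (1 − 0.10339) = 79.7.

79.7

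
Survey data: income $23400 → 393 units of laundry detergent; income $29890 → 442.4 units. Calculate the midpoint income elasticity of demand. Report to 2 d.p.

ΔQ = 442.4 − 393 = 49.4; midpoint Q̄ = (393 + 442.4)/2 = 417.7.
ΔI = 29890 − 23400 = 6490; midpoint Ī = (23400 + 29890)/2 = 26645.
η = (ΔQ/Q̄) ÷ (ΔI/Ī) = (49.4/417.7) ÷ (6490/26645) = 0.49.

0.49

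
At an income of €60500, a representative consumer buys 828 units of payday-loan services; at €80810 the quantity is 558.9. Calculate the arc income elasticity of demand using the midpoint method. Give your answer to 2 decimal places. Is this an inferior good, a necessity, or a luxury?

-1.35 (inferior good)

ΔQ = 558.9 − 828 = -269.1; midpoint Q̄ = (828 + 558.9)/2 = 693.45.
ΔI = 80810 − 60500 = 20310; midpoint Ī = (60500 + 80810)/2 = 70655.
η = (ΔQ/Q̄) ÷ (ΔI/Ī) = (-269.1/693.45) ÷ (20310/70655) = -1.35.
η < 0 ⇒ inferior good.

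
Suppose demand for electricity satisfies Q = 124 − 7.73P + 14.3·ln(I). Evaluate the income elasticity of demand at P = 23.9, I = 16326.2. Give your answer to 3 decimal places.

At P = 23.9, I = 16326.2: Q = 77.971.
Holding P constant, ∂Q/∂I = 14.3/I = 0.000875893.
η_I = (∂Q/∂I)·(I/Q) = 0.000875893 × (16326.2/77.971) = 0.183.

0.183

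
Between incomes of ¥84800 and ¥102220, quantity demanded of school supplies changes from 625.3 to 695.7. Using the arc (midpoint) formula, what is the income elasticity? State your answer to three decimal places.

0.572

ΔQ = 695.7 − 625.3 = 70.4; midpoint Q̄ = (625.3 + 695.7)/2 = 660.5.
ΔI = 102220 − 84800 = 17420; midpoint Ī = (84800 + 102220)/2 = 93510.
η = (ΔQ/Q̄) ÷ (ΔI/Ī) = (70.4/660.5) ÷ (17420/93510) = 0.572.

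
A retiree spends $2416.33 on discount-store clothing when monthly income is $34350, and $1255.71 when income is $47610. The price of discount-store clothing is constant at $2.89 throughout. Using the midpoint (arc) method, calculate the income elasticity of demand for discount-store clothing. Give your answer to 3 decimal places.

With a constant price, Q₁ = 2416.33/2.89 = 836.100 and Q₂ = 1255.71/2.89 = 434.502 (equivalently, work directly with expenditure since P cancels).
Midpoint %ΔQ = (1255.71 − 2416.33)/1836.02 = -0.63214; midpoint %ΔI = (47610 − 34350)/40980 = 0.32357.
η = -0.63214 / 0.32357 = -1.954.

-1.954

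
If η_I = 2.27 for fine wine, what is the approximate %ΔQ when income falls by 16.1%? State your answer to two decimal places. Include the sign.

-36.55%

%ΔQ ≈ η × %ΔI = 2.27 × (-16.1%) = -36.55%.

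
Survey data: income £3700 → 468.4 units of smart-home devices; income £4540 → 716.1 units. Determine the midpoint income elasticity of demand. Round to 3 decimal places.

2.051

ΔQ = 716.1 − 468.4 = 247.7; midpoint Q̄ = (468.4 + 716.1)/2 = 592.25.
ΔI = 4540 − 3700 = 840; midpoint Ī = (3700 + 4540)/2 = 4120.
η = (ΔQ/Q̄) ÷ (ΔI/Ī) = (247.7/592.25) ÷ (840/4120) = 2.051.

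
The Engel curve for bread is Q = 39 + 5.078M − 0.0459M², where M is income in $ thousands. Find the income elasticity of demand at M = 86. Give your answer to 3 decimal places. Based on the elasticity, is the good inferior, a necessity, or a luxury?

At M = 86: Q = 136.2316.
dQ/dM = 5.078 − 0.0918M = -2.81680.
η = (dQ/dM)·(M/Q) = -2.81680 × (86/136.2316) = -1.778.
η < 0 ⇒ inferior good.

-1.778 (inferior good)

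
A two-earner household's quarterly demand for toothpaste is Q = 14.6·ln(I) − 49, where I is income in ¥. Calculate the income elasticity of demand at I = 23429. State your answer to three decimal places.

At I = 23429: Q = 97.901.
dQ/dI = 14.6/I = 0.000623159 at this income.
η = (dQ/dI)·(I/Q) = 0.000623159 × (23429/97.901) = 0.149.

0.149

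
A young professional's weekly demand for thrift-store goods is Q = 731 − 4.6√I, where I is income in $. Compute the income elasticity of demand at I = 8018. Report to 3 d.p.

At I = 8018: Q = 319.101.
dQ/dI = -4.6/(2√I) = -0.0256859 at this income.
η = (dQ/dI)·(I/Q) = -0.0256859 × (8018/319.101) = -0.645.

-0.645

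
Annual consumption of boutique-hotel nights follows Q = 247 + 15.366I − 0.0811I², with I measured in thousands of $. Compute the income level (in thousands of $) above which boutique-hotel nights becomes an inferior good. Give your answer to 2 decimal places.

94.73

dQ/dI = 15.366 − 0.1622I.
The good is inferior where dQ/dI < 0. Setting dQ/dI = 0 gives I = 15.366 / 0.1622 = 94.73.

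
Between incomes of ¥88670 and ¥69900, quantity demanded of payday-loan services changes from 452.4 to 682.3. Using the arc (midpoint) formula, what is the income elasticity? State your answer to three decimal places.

-1.712

ΔQ = 682.3 − 452.4 = 229.9; midpoint Q̄ = (452.4 + 682.3)/2 = 567.35.
ΔI = 69900 − 88670 = -18770; midpoint Ī = (88670 + 69900)/2 = 79285.
η = (ΔQ/Q̄) ÷ (ΔI/Ī) = (229.9/567.35) ÷ (-18770/79285) = -1.712.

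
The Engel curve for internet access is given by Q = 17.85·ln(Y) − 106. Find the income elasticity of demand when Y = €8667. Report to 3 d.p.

0.320

At Y = 8667: Q = 55.851.
dQ/dY = 17.85/Y = 0.00205954 at this income.
η = (dQ/dY)·(Y/Q) = 0.00205954 × (8667/55.851) = 0.320.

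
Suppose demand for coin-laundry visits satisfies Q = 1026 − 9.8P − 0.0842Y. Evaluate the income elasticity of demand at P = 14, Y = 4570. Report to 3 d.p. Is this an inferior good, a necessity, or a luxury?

At P = 14, Y = 4570: Q = 504.006.
Holding P constant, ∂Q/∂Y = −0.0842.
η_Y = (∂Q/∂Y)·(Y/Q) = -0.0842 × (4570/504.006) = -0.763.
Since η < 0, this is an inferior good.

-0.763 (inferior good)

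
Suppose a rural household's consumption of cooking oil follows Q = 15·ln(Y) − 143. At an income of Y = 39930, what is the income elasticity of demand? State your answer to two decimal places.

0.94

At Y = 39930: Q = 15.923.
dQ/dY = 15/Y = 0.000375657 at this income.
η = (dQ/dY)·(Y/Q) = 0.000375657 × (39930/15.923) = 0.94.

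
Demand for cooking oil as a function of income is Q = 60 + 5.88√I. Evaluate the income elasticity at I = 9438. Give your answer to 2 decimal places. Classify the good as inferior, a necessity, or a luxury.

At I = 9438: Q = 631.238.
dQ/dI = 5.88/(2√I) = 0.0302627 at this income.
η = (dQ/dI)·(I/Q) = 0.0302627 × (9438/631.238) = 0.45.
Since 0 < η < 1, the good is a necessity.

0.45 (necessity)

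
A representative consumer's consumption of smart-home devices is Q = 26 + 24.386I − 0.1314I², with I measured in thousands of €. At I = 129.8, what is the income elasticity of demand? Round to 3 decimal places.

-1.291

At I = 129.8: Q = 977.4703.
dQ/dI = 24.386 − 0.2628I = -9.72544.
η = (dQ/dI)·(I/Q) = -9.72544 × (129.8/977.4703) = -1.291.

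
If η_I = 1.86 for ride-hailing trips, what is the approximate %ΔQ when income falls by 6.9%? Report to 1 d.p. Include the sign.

-12.8%

%ΔQ ≈ η × %ΔI = 1.86 × (-6.9%) = -12.8%.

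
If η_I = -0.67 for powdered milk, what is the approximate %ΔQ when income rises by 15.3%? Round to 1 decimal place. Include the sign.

-10.3%

%ΔQ ≈ η × %ΔI = -0.67 × 15.3% = -10.3%.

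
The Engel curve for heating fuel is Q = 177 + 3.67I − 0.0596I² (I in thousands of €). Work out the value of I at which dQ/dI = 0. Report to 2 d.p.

30.79

dQ/dI = 3.67 − 0.1192I.
The good is inferior where dQ/dI < 0. Setting dQ/dI = 0 gives I = 3.67 / 0.1192 = 30.79.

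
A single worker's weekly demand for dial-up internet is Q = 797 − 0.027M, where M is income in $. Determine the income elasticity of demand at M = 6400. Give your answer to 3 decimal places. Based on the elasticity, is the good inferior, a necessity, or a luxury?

At M = 6400: Q = 624.200.
dQ/dM = −0.027.
η = (dQ/dM)·(M/Q) = -0.027 × (6400/624.200) = -0.277.
Since η < 0, the good is an inferior good.

-0.277 (inferior good)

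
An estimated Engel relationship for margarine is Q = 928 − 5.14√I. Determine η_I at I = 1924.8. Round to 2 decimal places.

-0.16

At I = 1924.8: Q = 702.495.
dQ/dI = -5.14/(2√I) = -0.0585788 at this income.
η = (dQ/dI)·(I/Q) = -0.0585788 × (1924.8/702.495) = -0.16.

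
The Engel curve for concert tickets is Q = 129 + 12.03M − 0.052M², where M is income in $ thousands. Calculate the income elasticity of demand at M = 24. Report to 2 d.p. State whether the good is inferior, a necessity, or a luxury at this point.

At M = 24: Q = 387.7680.
dQ/dM = 12.03 − 0.104M = 9.53400.
η = (dQ/dM)·(M/Q) = 9.53400 × (24/387.7680) = 0.59.
0 < η < 1 ⇒ necessity.

0.59 (necessity)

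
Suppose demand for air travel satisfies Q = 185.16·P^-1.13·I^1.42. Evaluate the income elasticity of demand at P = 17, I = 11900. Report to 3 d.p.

For a multiplicative demand Q = A·P^α·I^β, the income elasticity is β everywhere.
Here β = 1.42, so η = 1.420.

1.420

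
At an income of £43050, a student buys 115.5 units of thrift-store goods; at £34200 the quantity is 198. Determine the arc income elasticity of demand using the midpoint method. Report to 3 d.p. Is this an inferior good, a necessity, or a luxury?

ΔQ = 198 − 115.5 = 82.5; midpoint Q̄ = (115.5 + 198)/2 = 156.75.
ΔI = 34200 − 43050 = -8850; midpoint Ī = (43050 + 34200)/2 = 38625.
η = (ΔQ/Q̄) ÷ (ΔI/Ī) = (82.5/156.75) ÷ (-8850/38625) = -2.297.
η < 0 ⇒ inferior good.

-2.297 (inferior good)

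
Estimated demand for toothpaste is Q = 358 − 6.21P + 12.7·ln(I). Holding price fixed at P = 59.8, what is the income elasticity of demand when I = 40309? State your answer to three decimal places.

0.105

At P = 59.8, I = 40309: Q = 121.317.
Holding P constant, ∂Q/∂I = 12.7/I = 0.000315066.
η_I = (∂Q/∂I)·(I/Q) = 0.000315066 × (40309/121.317) = 0.105.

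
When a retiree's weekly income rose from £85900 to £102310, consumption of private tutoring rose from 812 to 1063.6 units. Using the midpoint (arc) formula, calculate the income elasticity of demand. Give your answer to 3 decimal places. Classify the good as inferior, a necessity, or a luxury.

ΔQ = 1063.6 − 812 = 251.6; midpoint Q̄ = (812 + 1063.6)/2 = 937.8.
ΔI = 102310 − 85900 = 16410; midpoint Ī = (85900 + 102310)/2 = 94105.
η = (ΔQ/Q̄) ÷ (ΔI/Ī) = (251.6/937.8) ÷ (16410/94105) = 1.539.
η > 1 ⇒ luxury.

1.539 (luxury)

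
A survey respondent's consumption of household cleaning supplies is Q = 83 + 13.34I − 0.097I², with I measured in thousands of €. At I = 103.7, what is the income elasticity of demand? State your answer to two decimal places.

-1.66

At I = 103.7: Q = 423.2501.
dQ/dI = 13.34 − 0.194I = -6.77780.
η = (dQ/dI)·(I/Q) = -6.77780 × (103.7/423.2501) = -1.66.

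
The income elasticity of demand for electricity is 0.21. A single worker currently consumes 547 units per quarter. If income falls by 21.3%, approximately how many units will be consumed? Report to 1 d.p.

522.5

%ΔQ ≈ η × %ΔI = 0.21 × (-21.3%) = -4.473%.
New Q ≈ 547 × (1 − 0.04473) = 522.5.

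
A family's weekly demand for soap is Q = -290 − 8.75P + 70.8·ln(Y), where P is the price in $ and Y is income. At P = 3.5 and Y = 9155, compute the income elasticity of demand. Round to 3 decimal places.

0.218

At P = 3.5, Y = 9155: Q = 325.217.
Holding P constant, ∂Q/∂Y = 70.8/Y = 0.00773348.
η_Y = (∂Q/∂Y)·(Y/Q) = 0.00773348 × (9155/325.217) = 0.218.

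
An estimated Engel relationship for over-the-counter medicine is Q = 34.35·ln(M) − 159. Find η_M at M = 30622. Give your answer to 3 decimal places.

0.175

At M = 30622: Q = 195.817.
dQ/dM = 34.35/M = 0.00112174 at this income.
η = (dQ/dM)·(M/Q) = 0.00112174 × (30622/195.817) = 0.175.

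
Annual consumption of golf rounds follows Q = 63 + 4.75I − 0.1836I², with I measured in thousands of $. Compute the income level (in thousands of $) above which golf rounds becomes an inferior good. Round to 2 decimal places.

dQ/dI = 4.75 − 0.3672I.
The good is inferior where dQ/dI < 0. Setting dQ/dI = 0 gives I = 4.75 / 0.3672 = 12.94.

12.94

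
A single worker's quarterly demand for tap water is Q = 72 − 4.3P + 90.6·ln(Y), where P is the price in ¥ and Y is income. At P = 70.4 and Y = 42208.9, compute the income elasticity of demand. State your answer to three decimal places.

0.123

At P = 70.4, Y = 42208.9: Q = 734.205.
Holding P constant, ∂Q/∂Y = 90.6/Y = 0.00214647.
η_Y = (∂Q/∂Y)·(Y/Q) = 0.00214647 × (42208.9/734.205) = 0.123.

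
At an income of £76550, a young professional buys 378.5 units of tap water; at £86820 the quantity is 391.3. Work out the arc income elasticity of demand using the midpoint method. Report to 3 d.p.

ΔQ = 391.3 − 378.5 = 12.8; midpoint Q̄ = (378.5 + 391.3)/2 = 384.9.
ΔI = 86820 − 76550 = 10270; midpoint Ī = (76550 + 86820)/2 = 81685.
η = (ΔQ/Q̄) ÷ (ΔI/Ī) = (12.8/384.9) ÷ (10270/81685) = 0.265.

0.265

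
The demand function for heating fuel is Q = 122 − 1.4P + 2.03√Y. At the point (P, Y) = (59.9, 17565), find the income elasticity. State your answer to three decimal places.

At P = 59.9, Y = 17565: Q = 307.182.
Holding P constant, ∂Q/∂Y = 2.03/(2√Y) = 0.00765847.
η_Y = (∂Q/∂Y)·(Y/Q) = 0.00765847 × (17565/307.182) = 0.438.

0.438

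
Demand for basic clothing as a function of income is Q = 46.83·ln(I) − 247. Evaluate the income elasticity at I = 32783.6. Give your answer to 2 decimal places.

0.20

At I = 32783.6: Q = 239.924.
dQ/dI = 46.83/I = 0.00142846 at this income.
η = (dQ/dI)·(I/Q) = 0.00142846 × (32783.6/239.924) = 0.20.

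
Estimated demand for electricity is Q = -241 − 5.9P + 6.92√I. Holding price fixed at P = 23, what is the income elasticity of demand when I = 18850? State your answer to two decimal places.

0.83

At P = 23, I = 18850: Q = 573.383.
Holding P constant, ∂Q/∂I = 6.92/(2√I) = 0.0252012.
η_I = (∂Q/∂I)·(I/Q) = 0.0252012 × (18850/573.383) = 0.83.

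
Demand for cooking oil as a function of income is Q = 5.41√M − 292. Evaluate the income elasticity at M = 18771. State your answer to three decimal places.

0.825

At M = 18771: Q = 449.209.
dQ/dM = 5.41/(2√M) = 0.0197435 at this income.
η = (dQ/dM)·(M/Q) = 0.0197435 × (18771/449.209) = 0.825.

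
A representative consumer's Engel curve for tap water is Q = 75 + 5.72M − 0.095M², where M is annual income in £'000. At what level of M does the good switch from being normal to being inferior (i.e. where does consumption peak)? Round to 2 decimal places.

dQ/dM = 5.72 − 0.19M.
The good is inferior where dQ/dM < 0. Setting dQ/dM = 0 gives M = 5.72 / 0.19 = 30.11.

30.11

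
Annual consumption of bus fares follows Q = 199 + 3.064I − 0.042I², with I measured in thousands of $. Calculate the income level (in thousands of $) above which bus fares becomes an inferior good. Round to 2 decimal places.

dQ/dI = 3.064 − 0.084I.
The good is inferior where dQ/dI < 0. Setting dQ/dI = 0 gives I = 3.064 / 0.084 = 36.48.

36.48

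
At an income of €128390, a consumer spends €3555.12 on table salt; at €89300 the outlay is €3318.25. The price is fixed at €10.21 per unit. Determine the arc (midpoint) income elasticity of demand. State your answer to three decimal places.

With a constant price, Q₁ = 3555.12/10.21 = 348.200 and Q₂ = 3318.25/10.21 = 325.000 (equivalently, work directly with expenditure since P cancels).
Midpoint %ΔQ = (3318.25 − 3555.12)/3436.69 = -0.06892; midpoint %ΔI = (89300 − 128390)/108845 = -0.35913.
η = -0.06892 / -0.35913 = 0.192.

0.192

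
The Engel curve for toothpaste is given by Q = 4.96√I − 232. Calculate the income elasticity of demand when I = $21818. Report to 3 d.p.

At I = 21818: Q = 500.638.
dQ/dI = 4.96/(2√I) = 0.0167897 at this income.
η = (dQ/dI)·(I/Q) = 0.0167897 × (21818/500.638) = 0.732.

0.732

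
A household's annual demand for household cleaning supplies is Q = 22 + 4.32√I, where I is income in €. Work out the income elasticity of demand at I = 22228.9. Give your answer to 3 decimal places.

At I = 22228.9: Q = 666.084.
dQ/dI = 4.32/(2√I) = 0.0144875 at this income.
η = (dQ/dI)·(I/Q) = 0.0144875 × (22228.9/666.084) = 0.483.

0.483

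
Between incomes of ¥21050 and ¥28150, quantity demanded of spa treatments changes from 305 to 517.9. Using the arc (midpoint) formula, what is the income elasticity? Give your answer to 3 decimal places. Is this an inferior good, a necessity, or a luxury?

1.793 (luxury)

ΔQ = 517.9 − 305 = 212.9; midpoint Q̄ = (305 + 517.9)/2 = 411.45.
ΔI = 28150 − 21050 = 7100; midpoint Ī = (21050 + 28150)/2 = 24600.
η = (ΔQ/Q̄) ÷ (ΔI/Ī) = (212.9/411.45) ÷ (7100/24600) = 1.793.
η > 1 ⇒ luxury.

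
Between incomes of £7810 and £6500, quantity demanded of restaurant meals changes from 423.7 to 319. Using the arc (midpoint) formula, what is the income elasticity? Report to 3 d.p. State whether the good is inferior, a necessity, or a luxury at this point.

ΔQ = 319 − 423.7 = -104.7; midpoint Q̄ = (423.7 + 319)/2 = 371.35.
ΔI = 6500 − 7810 = -1310; midpoint Ī = (7810 + 6500)/2 = 7155.
η = (ΔQ/Q̄) ÷ (ΔI/Ī) = (-104.7/371.35) ÷ (-1310/7155) = 1.540.
η > 1 ⇒ luxury.

1.540 (luxury)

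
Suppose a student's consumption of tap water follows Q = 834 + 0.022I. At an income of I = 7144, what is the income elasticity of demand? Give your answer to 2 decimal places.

At I = 7144: Q = 991.168.
dQ/dI = 0.022.
η = (dQ/dI)·(I/Q) = 0.022 × (7144/991.168) = 0.16.

0.16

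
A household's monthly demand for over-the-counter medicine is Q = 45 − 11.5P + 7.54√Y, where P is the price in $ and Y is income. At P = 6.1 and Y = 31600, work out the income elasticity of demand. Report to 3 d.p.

0.510

At P = 6.1, Y = 31600: Q = 1315.190.
Holding P constant, ∂Q/∂Y = 7.54/(2√Y) = 0.0212079.
η_Y = (∂Q/∂Y)·(Y/Q) = 0.0212079 × (31600/1315.190) = 0.510.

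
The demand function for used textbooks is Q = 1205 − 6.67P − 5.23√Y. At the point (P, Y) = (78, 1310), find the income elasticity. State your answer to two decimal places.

At P = 78, Y = 1310: Q = 495.446.
Holding P constant, ∂Q/∂Y = -5.23/(2√Y) = -0.0722497.
η_Y = (∂Q/∂Y)·(Y/Q) = -0.0722497 × (1310/495.446) = -0.19.

-0.19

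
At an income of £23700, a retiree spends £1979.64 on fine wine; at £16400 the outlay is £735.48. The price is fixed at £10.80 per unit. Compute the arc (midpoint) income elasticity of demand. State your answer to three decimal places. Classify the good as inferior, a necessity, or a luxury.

2.517 (luxury)

With a constant price, Q₁ = 1979.64/10.80 = 183.300 and Q₂ = 735.48/10.80 = 68.100 (equivalently, work directly with expenditure since P cancels).
Midpoint %ΔQ = (735.48 − 1979.64)/1357.56 = -0.91647; midpoint %ΔI = (16400 − 23700)/20050 = -0.36409.
η = -0.91647 / -0.36409 = 2.517.
η > 1 ⇒ luxury.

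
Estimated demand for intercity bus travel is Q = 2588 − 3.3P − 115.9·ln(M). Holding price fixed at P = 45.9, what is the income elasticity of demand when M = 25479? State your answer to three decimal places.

At P = 45.9, M = 25479: Q = 1260.654.
Holding P constant, ∂Q/∂M = -115.9/M = -0.00454884.
η_M = (∂Q/∂M)·(M/Q) = -0.00454884 × (25479/1260.654) = -0.092.

-0.092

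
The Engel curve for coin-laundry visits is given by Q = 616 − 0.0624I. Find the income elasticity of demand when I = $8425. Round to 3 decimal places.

-5.823

At I = 8425: Q = 90.280.
dQ/dI = −0.0624.
η = (dQ/dI)·(I/Q) = -0.0624 × (8425/90.280) = -5.823.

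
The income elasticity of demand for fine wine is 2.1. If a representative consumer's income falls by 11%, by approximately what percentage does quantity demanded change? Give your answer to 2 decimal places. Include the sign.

%ΔQ ≈ η × %ΔI = 2.1 × (-11%) = -23.10%.

-23.10%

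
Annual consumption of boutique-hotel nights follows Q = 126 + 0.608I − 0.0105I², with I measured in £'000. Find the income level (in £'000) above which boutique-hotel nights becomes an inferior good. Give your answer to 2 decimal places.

28.95

dQ/dI = 0.608 − 0.021I.
The good is inferior where dQ/dI < 0. Setting dQ/dI = 0 gives I = 0.608 / 0.021 = 28.95.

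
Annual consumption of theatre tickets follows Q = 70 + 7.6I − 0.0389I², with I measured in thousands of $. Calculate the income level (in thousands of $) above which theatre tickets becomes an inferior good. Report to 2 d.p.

dQ/dI = 7.6 − 0.0778I.
The good is inferior where dQ/dI < 0. Setting dQ/dI = 0 gives I = 7.6 / 0.0778 = 97.69.

97.69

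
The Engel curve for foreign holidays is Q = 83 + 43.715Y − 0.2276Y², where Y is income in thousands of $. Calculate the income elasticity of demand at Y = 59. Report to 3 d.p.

At Y = 59: Q = 1869.9094.
dQ/dY = 43.715 − 0.4552Y = 16.85820.
η = (dQ/dY)·(Y/Q) = 16.85820 × (59/1869.9094) = 0.532.

0.532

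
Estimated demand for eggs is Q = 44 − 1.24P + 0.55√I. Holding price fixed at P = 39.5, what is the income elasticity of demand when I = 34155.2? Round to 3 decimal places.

0.526

At P = 39.5, I = 34155.2: Q = 96.666.
Holding P constant, ∂Q/∂I = 0.55/(2√I) = 0.001488.
η_I = (∂Q/∂I)·(I/Q) = 0.001488 × (34155.2/96.666) = 0.526.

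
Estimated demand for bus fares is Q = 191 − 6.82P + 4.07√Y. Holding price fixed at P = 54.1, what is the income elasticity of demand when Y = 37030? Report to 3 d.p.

At P = 54.1, Y = 37030: Q = 605.235.
Holding P constant, ∂Q/∂Y = 4.07/(2√Y) = 0.0105752.
η_Y = (∂Q/∂Y)·(Y/Q) = 0.0105752 × (37030/605.235) = 0.647.

0.647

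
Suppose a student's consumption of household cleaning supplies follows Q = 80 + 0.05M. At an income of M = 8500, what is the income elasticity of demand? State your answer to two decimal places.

0.84

At M = 8500: Q = 505.000.
dQ/dM = 0.05.
η = (dQ/dM)·(M/Q) = 0.05 × (8500/505.000) = 0.84.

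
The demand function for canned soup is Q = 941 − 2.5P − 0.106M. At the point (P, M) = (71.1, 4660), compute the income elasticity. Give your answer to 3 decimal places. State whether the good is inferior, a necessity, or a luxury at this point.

At P = 71.1, M = 4660: Q = 269.290.
Holding P constant, ∂Q/∂M = −0.106.
η_M = (∂Q/∂M)·(M/Q) = -0.106 × (4660/269.290) = -1.834.
Since η < 0, this is an inferior good.

-1.834 (inferior good)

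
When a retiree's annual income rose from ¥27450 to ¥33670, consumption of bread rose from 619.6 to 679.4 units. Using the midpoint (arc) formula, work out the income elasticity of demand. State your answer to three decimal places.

0.452

ΔQ = 679.4 − 619.6 = 59.8; midpoint Q̄ = (619.6 + 679.4)/2 = 649.5.
ΔI = 33670 − 27450 = 6220; midpoint Ī = (27450 + 33670)/2 = 30560.
η = (ΔQ/Q̄) ÷ (ΔI/Ī) = (59.8/649.5) ÷ (6220/30560) = 0.452.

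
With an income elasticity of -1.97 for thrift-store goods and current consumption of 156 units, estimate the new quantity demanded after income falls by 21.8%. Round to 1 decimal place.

%ΔQ ≈ η × %ΔI = -1.97 × (-21.8%) = 42.946%.
New Q ≈ 156 × (1 + 0.42946) = 223.0.

223.0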